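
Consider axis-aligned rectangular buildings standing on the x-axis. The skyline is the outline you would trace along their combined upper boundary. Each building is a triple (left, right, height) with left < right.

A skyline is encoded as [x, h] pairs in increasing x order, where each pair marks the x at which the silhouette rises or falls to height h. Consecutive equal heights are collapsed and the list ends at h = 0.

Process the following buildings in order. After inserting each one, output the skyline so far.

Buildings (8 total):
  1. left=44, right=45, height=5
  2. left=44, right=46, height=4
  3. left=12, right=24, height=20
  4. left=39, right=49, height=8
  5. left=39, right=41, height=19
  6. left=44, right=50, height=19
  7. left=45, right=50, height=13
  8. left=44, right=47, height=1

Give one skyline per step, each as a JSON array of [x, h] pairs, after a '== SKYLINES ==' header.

== SKYLINES ==
[[44,5],[45,0]]
[[44,5],[45,4],[46,0]]
[[12,20],[24,0],[44,5],[45,4],[46,0]]
[[12,20],[24,0],[39,8],[49,0]]
[[12,20],[24,0],[39,19],[41,8],[49,0]]
[[12,20],[24,0],[39,19],[41,8],[44,19],[50,0]]
[[12,20],[24,0],[39,19],[41,8],[44,19],[50,0]]
[[12,20],[24,0],[39,19],[41,8],[44,19],[50,0]]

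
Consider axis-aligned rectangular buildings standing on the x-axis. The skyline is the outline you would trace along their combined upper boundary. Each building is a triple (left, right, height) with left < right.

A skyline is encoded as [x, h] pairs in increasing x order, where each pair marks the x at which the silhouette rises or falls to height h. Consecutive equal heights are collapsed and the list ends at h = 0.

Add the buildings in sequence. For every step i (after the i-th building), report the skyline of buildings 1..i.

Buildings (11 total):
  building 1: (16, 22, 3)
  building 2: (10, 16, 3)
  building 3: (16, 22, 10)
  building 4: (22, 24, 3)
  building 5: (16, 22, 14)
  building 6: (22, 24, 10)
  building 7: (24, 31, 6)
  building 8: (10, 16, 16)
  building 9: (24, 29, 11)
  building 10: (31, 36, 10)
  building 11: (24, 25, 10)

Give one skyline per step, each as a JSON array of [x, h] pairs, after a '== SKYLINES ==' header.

== SKYLINES ==
[[16,3],[22,0]]
[[10,3],[22,0]]
[[10,3],[16,10],[22,0]]
[[10,3],[16,10],[22,3],[24,0]]
[[10,3],[16,14],[22,3],[24,0]]
[[10,3],[16,14],[22,10],[24,0]]
[[10,3],[16,14],[22,10],[24,6],[31,0]]
[[10,16],[16,14],[22,10],[24,6],[31,0]]
[[10,16],[16,14],[22,10],[24,11],[29,6],[31,0]]
[[10,16],[16,14],[22,10],[24,11],[29,6],[31,10],[36,0]]
[[10,16],[16,14],[22,10],[24,11],[29,6],[31,10],[36,0]]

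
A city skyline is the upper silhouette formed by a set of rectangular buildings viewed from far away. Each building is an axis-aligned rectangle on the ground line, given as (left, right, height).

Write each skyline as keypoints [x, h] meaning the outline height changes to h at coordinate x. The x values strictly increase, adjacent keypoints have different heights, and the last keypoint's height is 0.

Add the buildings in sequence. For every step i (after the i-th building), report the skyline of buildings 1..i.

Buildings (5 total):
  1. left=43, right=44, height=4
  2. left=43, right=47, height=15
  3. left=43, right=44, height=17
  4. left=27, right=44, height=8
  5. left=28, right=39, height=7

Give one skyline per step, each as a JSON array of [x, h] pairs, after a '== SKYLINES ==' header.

== SKYLINES ==
[[43,4],[44,0]]
[[43,15],[47,0]]
[[43,17],[44,15],[47,0]]
[[27,8],[43,17],[44,15],[47,0]]
[[27,8],[43,17],[44,15],[47,0]]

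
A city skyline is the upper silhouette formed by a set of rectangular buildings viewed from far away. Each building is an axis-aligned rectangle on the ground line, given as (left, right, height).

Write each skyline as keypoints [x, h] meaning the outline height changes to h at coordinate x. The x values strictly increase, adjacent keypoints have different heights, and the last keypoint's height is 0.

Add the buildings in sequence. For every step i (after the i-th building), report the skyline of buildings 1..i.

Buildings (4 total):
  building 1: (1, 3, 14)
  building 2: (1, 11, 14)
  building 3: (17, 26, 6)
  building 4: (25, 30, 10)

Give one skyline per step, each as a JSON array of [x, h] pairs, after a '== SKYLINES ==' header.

== SKYLINES ==
[[1,14],[3,0]]
[[1,14],[11,0]]
[[1,14],[11,0],[17,6],[26,0]]
[[1,14],[11,0],[17,6],[25,10],[30,0]]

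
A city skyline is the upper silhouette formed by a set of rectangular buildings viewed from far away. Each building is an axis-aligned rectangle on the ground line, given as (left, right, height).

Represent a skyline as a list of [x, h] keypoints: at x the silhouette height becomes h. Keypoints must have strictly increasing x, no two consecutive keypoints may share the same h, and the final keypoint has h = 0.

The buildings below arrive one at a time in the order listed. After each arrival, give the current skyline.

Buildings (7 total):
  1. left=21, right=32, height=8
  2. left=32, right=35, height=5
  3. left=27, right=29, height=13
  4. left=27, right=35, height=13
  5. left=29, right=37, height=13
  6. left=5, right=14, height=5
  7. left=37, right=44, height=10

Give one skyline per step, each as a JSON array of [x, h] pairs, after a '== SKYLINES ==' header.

== SKYLINES ==
[[21,8],[32,0]]
[[21,8],[32,5],[35,0]]
[[21,8],[27,13],[29,8],[32,5],[35,0]]
[[21,8],[27,13],[35,0]]
[[21,8],[27,13],[37,0]]
[[5,5],[14,0],[21,8],[27,13],[37,0]]
[[5,5],[14,0],[21,8],[27,13],[37,10],[44,0]]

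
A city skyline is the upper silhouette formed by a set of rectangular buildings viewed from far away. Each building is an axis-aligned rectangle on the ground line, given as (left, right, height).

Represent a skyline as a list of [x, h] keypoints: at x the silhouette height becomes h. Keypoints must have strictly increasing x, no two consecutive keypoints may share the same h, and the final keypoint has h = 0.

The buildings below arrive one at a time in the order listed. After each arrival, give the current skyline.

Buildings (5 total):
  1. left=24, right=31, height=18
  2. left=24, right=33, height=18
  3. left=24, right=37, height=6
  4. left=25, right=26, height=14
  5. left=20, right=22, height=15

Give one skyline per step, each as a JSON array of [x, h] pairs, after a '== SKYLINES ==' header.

== SKYLINES ==
[[24,18],[31,0]]
[[24,18],[33,0]]
[[24,18],[33,6],[37,0]]
[[24,18],[33,6],[37,0]]
[[20,15],[22,0],[24,18],[33,6],[37,0]]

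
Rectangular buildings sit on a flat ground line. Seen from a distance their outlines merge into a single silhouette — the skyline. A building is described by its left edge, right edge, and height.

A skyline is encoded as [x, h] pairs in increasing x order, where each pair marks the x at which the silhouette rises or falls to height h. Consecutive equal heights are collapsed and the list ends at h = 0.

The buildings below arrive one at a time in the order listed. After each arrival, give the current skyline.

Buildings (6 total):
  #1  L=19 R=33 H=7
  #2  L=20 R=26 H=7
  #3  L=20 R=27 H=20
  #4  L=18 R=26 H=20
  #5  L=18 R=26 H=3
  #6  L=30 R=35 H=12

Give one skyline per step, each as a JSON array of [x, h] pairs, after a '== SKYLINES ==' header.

== SKYLINES ==
[[19,7],[33,0]]
[[19,7],[33,0]]
[[19,7],[20,20],[27,7],[33,0]]
[[18,20],[27,7],[33,0]]
[[18,20],[27,7],[33,0]]
[[18,20],[27,7],[30,12],[35,0]]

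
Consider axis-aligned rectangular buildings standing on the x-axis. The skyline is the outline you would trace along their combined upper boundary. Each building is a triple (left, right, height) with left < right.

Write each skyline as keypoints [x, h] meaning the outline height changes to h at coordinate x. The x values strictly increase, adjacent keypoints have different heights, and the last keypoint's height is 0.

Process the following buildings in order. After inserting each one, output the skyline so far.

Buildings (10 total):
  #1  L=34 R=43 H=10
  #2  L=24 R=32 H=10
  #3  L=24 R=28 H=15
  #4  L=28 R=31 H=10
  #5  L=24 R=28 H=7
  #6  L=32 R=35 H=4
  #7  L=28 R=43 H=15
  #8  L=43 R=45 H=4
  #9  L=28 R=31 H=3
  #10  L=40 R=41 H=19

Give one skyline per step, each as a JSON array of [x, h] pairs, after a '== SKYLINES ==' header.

== SKYLINES ==
[[34,10],[43,0]]
[[24,10],[32,0],[34,10],[43,0]]
[[24,15],[28,10],[32,0],[34,10],[43,0]]
[[24,15],[28,10],[32,0],[34,10],[43,0]]
[[24,15],[28,10],[32,0],[34,10],[43,0]]
[[24,15],[28,10],[32,4],[34,10],[43,0]]
[[24,15],[43,0]]
[[24,15],[43,4],[45,0]]
[[24,15],[43,4],[45,0]]
[[24,15],[40,19],[41,15],[43,4],[45,0]]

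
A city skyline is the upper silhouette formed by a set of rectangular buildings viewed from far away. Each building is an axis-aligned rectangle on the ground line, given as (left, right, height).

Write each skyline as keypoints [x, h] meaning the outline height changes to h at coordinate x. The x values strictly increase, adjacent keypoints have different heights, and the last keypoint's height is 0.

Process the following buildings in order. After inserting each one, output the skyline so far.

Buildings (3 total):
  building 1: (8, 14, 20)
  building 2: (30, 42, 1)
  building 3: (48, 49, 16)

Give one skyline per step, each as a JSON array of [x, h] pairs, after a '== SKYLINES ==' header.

== SKYLINES ==
[[8,20],[14,0]]
[[8,20],[14,0],[30,1],[42,0]]
[[8,20],[14,0],[30,1],[42,0],[48,16],[49,0]]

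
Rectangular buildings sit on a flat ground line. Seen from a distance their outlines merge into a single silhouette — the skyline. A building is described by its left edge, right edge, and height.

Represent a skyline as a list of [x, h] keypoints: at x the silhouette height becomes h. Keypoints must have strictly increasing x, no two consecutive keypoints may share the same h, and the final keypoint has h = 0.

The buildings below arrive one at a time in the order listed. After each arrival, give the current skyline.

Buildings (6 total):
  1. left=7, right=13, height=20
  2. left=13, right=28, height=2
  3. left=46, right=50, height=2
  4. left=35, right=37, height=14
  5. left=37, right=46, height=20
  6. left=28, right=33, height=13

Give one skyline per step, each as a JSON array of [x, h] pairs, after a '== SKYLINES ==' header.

== SKYLINES ==
[[7,20],[13,0]]
[[7,20],[13,2],[28,0]]
[[7,20],[13,2],[28,0],[46,2],[50,0]]
[[7,20],[13,2],[28,0],[35,14],[37,0],[46,2],[50,0]]
[[7,20],[13,2],[28,0],[35,14],[37,20],[46,2],[50,0]]
[[7,20],[13,2],[28,13],[33,0],[35,14],[37,20],[46,2],[50,0]]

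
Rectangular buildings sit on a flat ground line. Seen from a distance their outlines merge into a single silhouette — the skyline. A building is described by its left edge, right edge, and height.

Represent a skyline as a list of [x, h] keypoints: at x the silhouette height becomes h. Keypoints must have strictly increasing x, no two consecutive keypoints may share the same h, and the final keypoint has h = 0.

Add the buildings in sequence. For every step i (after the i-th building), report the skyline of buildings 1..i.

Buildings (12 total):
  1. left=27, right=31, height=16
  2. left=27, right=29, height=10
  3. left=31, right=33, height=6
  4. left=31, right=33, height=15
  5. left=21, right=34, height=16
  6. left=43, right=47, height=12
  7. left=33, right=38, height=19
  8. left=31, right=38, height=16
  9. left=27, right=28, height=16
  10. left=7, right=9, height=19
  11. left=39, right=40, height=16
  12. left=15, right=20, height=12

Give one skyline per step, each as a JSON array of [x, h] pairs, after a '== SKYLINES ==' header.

== SKYLINES ==
[[27,16],[31,0]]
[[27,16],[31,0]]
[[27,16],[31,6],[33,0]]
[[27,16],[31,15],[33,0]]
[[21,16],[34,0]]
[[21,16],[34,0],[43,12],[47,0]]
[[21,16],[33,19],[38,0],[43,12],[47,0]]
[[21,16],[33,19],[38,0],[43,12],[47,0]]
[[21,16],[33,19],[38,0],[43,12],[47,0]]
[[7,19],[9,0],[21,16],[33,19],[38,0],[43,12],[47,0]]
[[7,19],[9,0],[21,16],[33,19],[38,0],[39,16],[40,0],[43,12],[47,0]]
[[7,19],[9,0],[15,12],[20,0],[21,16],[33,19],[38,0],[39,16],[40,0],[43,12],[47,0]]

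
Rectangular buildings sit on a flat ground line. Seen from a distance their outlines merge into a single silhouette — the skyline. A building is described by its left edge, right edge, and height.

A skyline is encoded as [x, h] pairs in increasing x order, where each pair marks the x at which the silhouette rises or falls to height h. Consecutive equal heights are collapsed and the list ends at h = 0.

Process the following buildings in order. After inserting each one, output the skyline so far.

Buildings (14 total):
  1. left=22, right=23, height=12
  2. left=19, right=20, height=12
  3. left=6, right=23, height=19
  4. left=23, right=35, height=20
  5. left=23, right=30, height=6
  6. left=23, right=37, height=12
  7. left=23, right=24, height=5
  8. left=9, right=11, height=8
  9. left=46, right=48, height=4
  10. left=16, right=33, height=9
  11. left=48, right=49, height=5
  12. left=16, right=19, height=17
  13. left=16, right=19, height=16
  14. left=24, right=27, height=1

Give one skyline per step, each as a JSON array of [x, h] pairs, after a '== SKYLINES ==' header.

== SKYLINES ==
[[22,12],[23,0]]
[[19,12],[20,0],[22,12],[23,0]]
[[6,19],[23,0]]
[[6,19],[23,20],[35,0]]
[[6,19],[23,20],[35,0]]
[[6,19],[23,20],[35,12],[37,0]]
[[6,19],[23,20],[35,12],[37,0]]
[[6,19],[23,20],[35,12],[37,0]]
[[6,19],[23,20],[35,12],[37,0],[46,4],[48,0]]
[[6,19],[23,20],[35,12],[37,0],[46,4],[48,0]]
[[6,19],[23,20],[35,12],[37,0],[46,4],[48,5],[49,0]]
[[6,19],[23,20],[35,12],[37,0],[46,4],[48,5],[49,0]]
[[6,19],[23,20],[35,12],[37,0],[46,4],[48,5],[49,0]]
[[6,19],[23,20],[35,12],[37,0],[46,4],[48,5],[49,0]]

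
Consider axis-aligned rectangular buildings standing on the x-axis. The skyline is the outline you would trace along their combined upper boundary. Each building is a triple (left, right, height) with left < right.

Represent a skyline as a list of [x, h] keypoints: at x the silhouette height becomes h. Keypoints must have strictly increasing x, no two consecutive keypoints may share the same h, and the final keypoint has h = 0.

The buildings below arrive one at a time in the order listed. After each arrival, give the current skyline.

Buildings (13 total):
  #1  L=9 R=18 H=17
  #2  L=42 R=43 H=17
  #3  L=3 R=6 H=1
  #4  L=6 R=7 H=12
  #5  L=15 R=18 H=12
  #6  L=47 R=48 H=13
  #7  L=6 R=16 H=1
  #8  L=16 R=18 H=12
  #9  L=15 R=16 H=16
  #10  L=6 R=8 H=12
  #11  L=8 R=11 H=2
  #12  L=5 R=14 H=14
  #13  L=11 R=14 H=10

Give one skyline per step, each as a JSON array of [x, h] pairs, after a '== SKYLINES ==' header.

== SKYLINES ==
[[9,17],[18,0]]
[[9,17],[18,0],[42,17],[43,0]]
[[3,1],[6,0],[9,17],[18,0],[42,17],[43,0]]
[[3,1],[6,12],[7,0],[9,17],[18,0],[42,17],[43,0]]
[[3,1],[6,12],[7,0],[9,17],[18,0],[42,17],[43,0]]
[[3,1],[6,12],[7,0],[9,17],[18,0],[42,17],[43,0],[47,13],[48,0]]
[[3,1],[6,12],[7,1],[9,17],[18,0],[42,17],[43,0],[47,13],[48,0]]
[[3,1],[6,12],[7,1],[9,17],[18,0],[42,17],[43,0],[47,13],[48,0]]
[[3,1],[6,12],[7,1],[9,17],[18,0],[42,17],[43,0],[47,13],[48,0]]
[[3,1],[6,12],[8,1],[9,17],[18,0],[42,17],[43,0],[47,13],[48,0]]
[[3,1],[6,12],[8,2],[9,17],[18,0],[42,17],[43,0],[47,13],[48,0]]
[[3,1],[5,14],[9,17],[18,0],[42,17],[43,0],[47,13],[48,0]]
[[3,1],[5,14],[9,17],[18,0],[42,17],[43,0],[47,13],[48,0]]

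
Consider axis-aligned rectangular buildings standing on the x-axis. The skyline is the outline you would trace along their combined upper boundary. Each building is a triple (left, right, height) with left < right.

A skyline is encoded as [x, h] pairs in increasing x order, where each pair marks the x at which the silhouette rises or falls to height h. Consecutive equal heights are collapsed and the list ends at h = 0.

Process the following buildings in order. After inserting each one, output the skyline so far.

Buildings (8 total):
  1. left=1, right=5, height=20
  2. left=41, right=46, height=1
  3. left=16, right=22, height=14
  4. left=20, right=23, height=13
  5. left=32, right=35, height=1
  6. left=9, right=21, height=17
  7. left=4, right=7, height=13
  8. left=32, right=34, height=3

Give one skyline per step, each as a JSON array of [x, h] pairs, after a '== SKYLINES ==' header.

== SKYLINES ==
[[1,20],[5,0]]
[[1,20],[5,0],[41,1],[46,0]]
[[1,20],[5,0],[16,14],[22,0],[41,1],[46,0]]
[[1,20],[5,0],[16,14],[22,13],[23,0],[41,1],[46,0]]
[[1,20],[5,0],[16,14],[22,13],[23,0],[32,1],[35,0],[41,1],[46,0]]
[[1,20],[5,0],[9,17],[21,14],[22,13],[23,0],[32,1],[35,0],[41,1],[46,0]]
[[1,20],[5,13],[7,0],[9,17],[21,14],[22,13],[23,0],[32,1],[35,0],[41,1],[46,0]]
[[1,20],[5,13],[7,0],[9,17],[21,14],[22,13],[23,0],[32,3],[34,1],[35,0],[41,1],[46,0]]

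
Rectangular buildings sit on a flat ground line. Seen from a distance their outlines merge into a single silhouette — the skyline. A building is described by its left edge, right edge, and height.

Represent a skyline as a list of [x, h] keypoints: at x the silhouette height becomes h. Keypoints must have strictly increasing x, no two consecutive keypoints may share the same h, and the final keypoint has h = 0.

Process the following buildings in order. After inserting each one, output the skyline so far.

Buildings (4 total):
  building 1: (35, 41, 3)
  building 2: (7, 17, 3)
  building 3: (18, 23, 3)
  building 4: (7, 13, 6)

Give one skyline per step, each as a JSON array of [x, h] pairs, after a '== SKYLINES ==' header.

== SKYLINES ==
[[35,3],[41,0]]
[[7,3],[17,0],[35,3],[41,0]]
[[7,3],[17,0],[18,3],[23,0],[35,3],[41,0]]
[[7,6],[13,3],[17,0],[18,3],[23,0],[35,3],[41,0]]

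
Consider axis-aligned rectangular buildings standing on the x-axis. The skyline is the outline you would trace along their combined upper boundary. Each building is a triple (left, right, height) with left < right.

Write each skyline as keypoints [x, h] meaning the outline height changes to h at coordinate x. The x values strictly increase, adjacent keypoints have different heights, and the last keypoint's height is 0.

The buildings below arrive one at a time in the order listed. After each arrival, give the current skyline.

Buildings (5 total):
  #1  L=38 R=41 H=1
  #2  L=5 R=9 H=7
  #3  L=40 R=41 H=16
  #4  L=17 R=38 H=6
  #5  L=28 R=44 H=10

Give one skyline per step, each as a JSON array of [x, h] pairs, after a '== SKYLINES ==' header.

== SKYLINES ==
[[38,1],[41,0]]
[[5,7],[9,0],[38,1],[41,0]]
[[5,7],[9,0],[38,1],[40,16],[41,0]]
[[5,7],[9,0],[17,6],[38,1],[40,16],[41,0]]
[[5,7],[9,0],[17,6],[28,10],[40,16],[41,10],[44,0]]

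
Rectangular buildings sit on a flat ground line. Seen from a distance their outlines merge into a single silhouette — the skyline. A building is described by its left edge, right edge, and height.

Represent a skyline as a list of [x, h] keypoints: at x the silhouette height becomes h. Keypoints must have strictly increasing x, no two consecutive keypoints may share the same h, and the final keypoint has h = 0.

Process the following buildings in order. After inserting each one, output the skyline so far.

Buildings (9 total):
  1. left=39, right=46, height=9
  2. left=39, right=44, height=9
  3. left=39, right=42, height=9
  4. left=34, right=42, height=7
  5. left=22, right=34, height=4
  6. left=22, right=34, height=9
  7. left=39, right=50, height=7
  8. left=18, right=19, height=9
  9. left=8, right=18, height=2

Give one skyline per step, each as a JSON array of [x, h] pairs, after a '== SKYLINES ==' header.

== SKYLINES ==
[[39,9],[46,0]]
[[39,9],[46,0]]
[[39,9],[46,0]]
[[34,7],[39,9],[46,0]]
[[22,4],[34,7],[39,9],[46,0]]
[[22,9],[34,7],[39,9],[46,0]]
[[22,9],[34,7],[39,9],[46,7],[50,0]]
[[18,9],[19,0],[22,9],[34,7],[39,9],[46,7],[50,0]]
[[8,2],[18,9],[19,0],[22,9],[34,7],[39,9],[46,7],[50,0]]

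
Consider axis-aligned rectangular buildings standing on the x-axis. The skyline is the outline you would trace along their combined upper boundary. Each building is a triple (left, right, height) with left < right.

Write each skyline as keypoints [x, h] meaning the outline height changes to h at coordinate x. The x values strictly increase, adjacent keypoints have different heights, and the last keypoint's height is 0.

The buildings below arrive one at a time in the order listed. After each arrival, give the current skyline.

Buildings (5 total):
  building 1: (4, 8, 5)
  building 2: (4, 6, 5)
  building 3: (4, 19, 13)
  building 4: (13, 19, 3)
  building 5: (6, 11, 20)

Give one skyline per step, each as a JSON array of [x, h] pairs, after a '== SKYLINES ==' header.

== SKYLINES ==
[[4,5],[8,0]]
[[4,5],[8,0]]
[[4,13],[19,0]]
[[4,13],[19,0]]
[[4,13],[6,20],[11,13],[19,0]]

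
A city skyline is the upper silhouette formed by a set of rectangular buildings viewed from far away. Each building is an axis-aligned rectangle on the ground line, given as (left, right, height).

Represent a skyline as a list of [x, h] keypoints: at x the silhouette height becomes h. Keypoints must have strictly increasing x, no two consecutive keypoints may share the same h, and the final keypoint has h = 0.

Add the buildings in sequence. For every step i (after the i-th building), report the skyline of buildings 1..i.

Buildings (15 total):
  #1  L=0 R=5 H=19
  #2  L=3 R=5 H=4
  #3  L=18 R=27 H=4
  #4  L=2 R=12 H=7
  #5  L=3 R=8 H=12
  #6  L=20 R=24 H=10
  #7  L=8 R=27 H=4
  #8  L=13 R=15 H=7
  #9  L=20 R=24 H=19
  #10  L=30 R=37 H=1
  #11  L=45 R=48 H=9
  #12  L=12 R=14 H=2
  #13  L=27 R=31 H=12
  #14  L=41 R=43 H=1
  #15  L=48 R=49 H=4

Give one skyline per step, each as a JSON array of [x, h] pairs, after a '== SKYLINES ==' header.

== SKYLINES ==
[[0,19],[5,0]]
[[0,19],[5,0]]
[[0,19],[5,0],[18,4],[27,0]]
[[0,19],[5,7],[12,0],[18,4],[27,0]]
[[0,19],[5,12],[8,7],[12,0],[18,4],[27,0]]
[[0,19],[5,12],[8,7],[12,0],[18,4],[20,10],[24,4],[27,0]]
[[0,19],[5,12],[8,7],[12,4],[20,10],[24,4],[27,0]]
[[0,19],[5,12],[8,7],[12,4],[13,7],[15,4],[20,10],[24,4],[27,0]]
[[0,19],[5,12],[8,7],[12,4],[13,7],[15,4],[20,19],[24,4],[27,0]]
[[0,19],[5,12],[8,7],[12,4],[13,7],[15,4],[20,19],[24,4],[27,0],[30,1],[37,0]]
[[0,19],[5,12],[8,7],[12,4],[13,7],[15,4],[20,19],[24,4],[27,0],[30,1],[37,0],[45,9],[48,0]]
[[0,19],[5,12],[8,7],[12,4],[13,7],[15,4],[20,19],[24,4],[27,0],[30,1],[37,0],[45,9],[48,0]]
[[0,19],[5,12],[8,7],[12,4],[13,7],[15,4],[20,19],[24,4],[27,12],[31,1],[37,0],[45,9],[48,0]]
[[0,19],[5,12],[8,7],[12,4],[13,7],[15,4],[20,19],[24,4],[27,12],[31,1],[37,0],[41,1],[43,0],[45,9],[48,0]]
[[0,19],[5,12],[8,7],[12,4],[13,7],[15,4],[20,19],[24,4],[27,12],[31,1],[37,0],[41,1],[43,0],[45,9],[48,4],[49,0]]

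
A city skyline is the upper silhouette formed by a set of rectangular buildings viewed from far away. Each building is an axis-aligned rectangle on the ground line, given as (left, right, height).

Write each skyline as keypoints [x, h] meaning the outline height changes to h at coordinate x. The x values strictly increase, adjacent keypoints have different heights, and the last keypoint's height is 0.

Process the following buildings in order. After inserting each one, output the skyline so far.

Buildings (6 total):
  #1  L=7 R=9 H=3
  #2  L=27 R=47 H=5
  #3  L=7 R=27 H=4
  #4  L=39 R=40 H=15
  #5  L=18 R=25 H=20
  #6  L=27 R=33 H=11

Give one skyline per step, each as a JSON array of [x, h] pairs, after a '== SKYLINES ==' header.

== SKYLINES ==
[[7,3],[9,0]]
[[7,3],[9,0],[27,5],[47,0]]
[[7,4],[27,5],[47,0]]
[[7,4],[27,5],[39,15],[40,5],[47,0]]
[[7,4],[18,20],[25,4],[27,5],[39,15],[40,5],[47,0]]
[[7,4],[18,20],[25,4],[27,11],[33,5],[39,15],[40,5],[47,0]]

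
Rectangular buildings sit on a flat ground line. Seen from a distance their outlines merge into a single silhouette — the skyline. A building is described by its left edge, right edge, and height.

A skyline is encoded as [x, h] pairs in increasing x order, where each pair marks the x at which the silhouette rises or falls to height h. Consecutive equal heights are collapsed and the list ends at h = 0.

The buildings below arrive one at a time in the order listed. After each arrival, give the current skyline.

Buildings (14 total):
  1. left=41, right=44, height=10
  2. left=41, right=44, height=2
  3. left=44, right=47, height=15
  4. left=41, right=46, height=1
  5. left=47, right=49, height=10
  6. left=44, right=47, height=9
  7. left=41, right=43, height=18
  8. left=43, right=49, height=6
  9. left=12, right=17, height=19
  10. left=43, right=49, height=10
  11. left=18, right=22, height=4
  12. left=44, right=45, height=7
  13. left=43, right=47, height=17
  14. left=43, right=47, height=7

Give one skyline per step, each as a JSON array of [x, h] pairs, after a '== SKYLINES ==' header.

== SKYLINES ==
[[41,10],[44,0]]
[[41,10],[44,0]]
[[41,10],[44,15],[47,0]]
[[41,10],[44,15],[47,0]]
[[41,10],[44,15],[47,10],[49,0]]
[[41,10],[44,15],[47,10],[49,0]]
[[41,18],[43,10],[44,15],[47,10],[49,0]]
[[41,18],[43,10],[44,15],[47,10],[49,0]]
[[12,19],[17,0],[41,18],[43,10],[44,15],[47,10],[49,0]]
[[12,19],[17,0],[41,18],[43,10],[44,15],[47,10],[49,0]]
[[12,19],[17,0],[18,4],[22,0],[41,18],[43,10],[44,15],[47,10],[49,0]]
[[12,19],[17,0],[18,4],[22,0],[41,18],[43,10],[44,15],[47,10],[49,0]]
[[12,19],[17,0],[18,4],[22,0],[41,18],[43,17],[47,10],[49,0]]
[[12,19],[17,0],[18,4],[22,0],[41,18],[43,17],[47,10],[49,0]]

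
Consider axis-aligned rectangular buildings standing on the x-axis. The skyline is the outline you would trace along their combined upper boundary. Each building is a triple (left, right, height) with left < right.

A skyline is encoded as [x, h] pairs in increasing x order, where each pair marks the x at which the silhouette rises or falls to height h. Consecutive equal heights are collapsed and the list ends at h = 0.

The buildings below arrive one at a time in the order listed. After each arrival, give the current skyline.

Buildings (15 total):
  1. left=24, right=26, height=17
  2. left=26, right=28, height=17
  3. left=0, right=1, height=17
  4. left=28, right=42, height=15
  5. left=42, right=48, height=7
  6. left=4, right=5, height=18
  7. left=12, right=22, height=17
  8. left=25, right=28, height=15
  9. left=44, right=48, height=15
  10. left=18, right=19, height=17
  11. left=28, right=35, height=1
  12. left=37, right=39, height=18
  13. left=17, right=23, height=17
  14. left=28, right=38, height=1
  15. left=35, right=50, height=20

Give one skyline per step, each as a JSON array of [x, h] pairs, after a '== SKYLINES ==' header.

== SKYLINES ==
[[24,17],[26,0]]
[[24,17],[28,0]]
[[0,17],[1,0],[24,17],[28,0]]
[[0,17],[1,0],[24,17],[28,15],[42,0]]
[[0,17],[1,0],[24,17],[28,15],[42,7],[48,0]]
[[0,17],[1,0],[4,18],[5,0],[24,17],[28,15],[42,7],[48,0]]
[[0,17],[1,0],[4,18],[5,0],[12,17],[22,0],[24,17],[28,15],[42,7],[48,0]]
[[0,17],[1,0],[4,18],[5,0],[12,17],[22,0],[24,17],[28,15],[42,7],[48,0]]
[[0,17],[1,0],[4,18],[5,0],[12,17],[22,0],[24,17],[28,15],[42,7],[44,15],[48,0]]
[[0,17],[1,0],[4,18],[5,0],[12,17],[22,0],[24,17],[28,15],[42,7],[44,15],[48,0]]
[[0,17],[1,0],[4,18],[5,0],[12,17],[22,0],[24,17],[28,15],[42,7],[44,15],[48,0]]
[[0,17],[1,0],[4,18],[5,0],[12,17],[22,0],[24,17],[28,15],[37,18],[39,15],[42,7],[44,15],[48,0]]
[[0,17],[1,0],[4,18],[5,0],[12,17],[23,0],[24,17],[28,15],[37,18],[39,15],[42,7],[44,15],[48,0]]
[[0,17],[1,0],[4,18],[5,0],[12,17],[23,0],[24,17],[28,15],[37,18],[39,15],[42,7],[44,15],[48,0]]
[[0,17],[1,0],[4,18],[5,0],[12,17],[23,0],[24,17],[28,15],[35,20],[50,0]]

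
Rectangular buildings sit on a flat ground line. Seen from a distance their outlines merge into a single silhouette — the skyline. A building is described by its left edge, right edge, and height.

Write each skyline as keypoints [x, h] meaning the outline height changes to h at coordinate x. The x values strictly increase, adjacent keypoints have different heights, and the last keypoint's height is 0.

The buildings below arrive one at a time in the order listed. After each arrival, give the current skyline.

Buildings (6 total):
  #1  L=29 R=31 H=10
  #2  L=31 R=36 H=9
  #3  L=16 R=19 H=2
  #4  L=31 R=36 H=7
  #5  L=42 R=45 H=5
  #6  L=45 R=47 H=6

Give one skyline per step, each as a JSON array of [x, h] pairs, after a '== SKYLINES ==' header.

== SKYLINES ==
[[29,10],[31,0]]
[[29,10],[31,9],[36,0]]
[[16,2],[19,0],[29,10],[31,9],[36,0]]
[[16,2],[19,0],[29,10],[31,9],[36,0]]
[[16,2],[19,0],[29,10],[31,9],[36,0],[42,5],[45,0]]
[[16,2],[19,0],[29,10],[31,9],[36,0],[42,5],[45,6],[47,0]]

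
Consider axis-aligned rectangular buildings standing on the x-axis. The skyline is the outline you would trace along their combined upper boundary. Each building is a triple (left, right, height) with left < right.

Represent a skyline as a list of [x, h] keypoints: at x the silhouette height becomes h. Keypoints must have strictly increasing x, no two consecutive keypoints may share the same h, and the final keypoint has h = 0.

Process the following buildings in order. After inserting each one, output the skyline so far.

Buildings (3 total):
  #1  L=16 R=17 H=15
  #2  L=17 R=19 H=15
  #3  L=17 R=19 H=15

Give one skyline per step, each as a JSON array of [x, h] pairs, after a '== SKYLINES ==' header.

== SKYLINES ==
[[16,15],[17,0]]
[[16,15],[19,0]]
[[16,15],[19,0]]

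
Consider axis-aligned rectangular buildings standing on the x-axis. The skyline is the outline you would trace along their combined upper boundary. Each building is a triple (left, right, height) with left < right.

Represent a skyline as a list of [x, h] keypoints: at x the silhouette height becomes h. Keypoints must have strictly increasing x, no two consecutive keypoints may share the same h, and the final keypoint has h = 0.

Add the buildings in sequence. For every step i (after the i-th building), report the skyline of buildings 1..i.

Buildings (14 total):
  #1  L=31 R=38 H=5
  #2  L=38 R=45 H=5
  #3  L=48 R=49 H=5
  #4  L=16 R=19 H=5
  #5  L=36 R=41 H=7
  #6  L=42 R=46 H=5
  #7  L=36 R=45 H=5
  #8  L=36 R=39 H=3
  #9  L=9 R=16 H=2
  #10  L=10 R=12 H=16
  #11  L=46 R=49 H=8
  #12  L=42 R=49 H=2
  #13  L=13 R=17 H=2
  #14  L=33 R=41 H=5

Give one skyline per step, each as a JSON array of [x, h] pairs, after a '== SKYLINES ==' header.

== SKYLINES ==
[[31,5],[38,0]]
[[31,5],[45,0]]
[[31,5],[45,0],[48,5],[49,0]]
[[16,5],[19,0],[31,5],[45,0],[48,5],[49,0]]
[[16,5],[19,0],[31,5],[36,7],[41,5],[45,0],[48,5],[49,0]]
[[16,5],[19,0],[31,5],[36,7],[41,5],[46,0],[48,5],[49,0]]
[[16,5],[19,0],[31,5],[36,7],[41,5],[46,0],[48,5],[49,0]]
[[16,5],[19,0],[31,5],[36,7],[41,5],[46,0],[48,5],[49,0]]
[[9,2],[16,5],[19,0],[31,5],[36,7],[41,5],[46,0],[48,5],[49,0]]
[[9,2],[10,16],[12,2],[16,5],[19,0],[31,5],[36,7],[41,5],[46,0],[48,5],[49,0]]
[[9,2],[10,16],[12,2],[16,5],[19,0],[31,5],[36,7],[41,5],[46,8],[49,0]]
[[9,2],[10,16],[12,2],[16,5],[19,0],[31,5],[36,7],[41,5],[46,8],[49,0]]
[[9,2],[10,16],[12,2],[16,5],[19,0],[31,5],[36,7],[41,5],[46,8],[49,0]]
[[9,2],[10,16],[12,2],[16,5],[19,0],[31,5],[36,7],[41,5],[46,8],[49,0]]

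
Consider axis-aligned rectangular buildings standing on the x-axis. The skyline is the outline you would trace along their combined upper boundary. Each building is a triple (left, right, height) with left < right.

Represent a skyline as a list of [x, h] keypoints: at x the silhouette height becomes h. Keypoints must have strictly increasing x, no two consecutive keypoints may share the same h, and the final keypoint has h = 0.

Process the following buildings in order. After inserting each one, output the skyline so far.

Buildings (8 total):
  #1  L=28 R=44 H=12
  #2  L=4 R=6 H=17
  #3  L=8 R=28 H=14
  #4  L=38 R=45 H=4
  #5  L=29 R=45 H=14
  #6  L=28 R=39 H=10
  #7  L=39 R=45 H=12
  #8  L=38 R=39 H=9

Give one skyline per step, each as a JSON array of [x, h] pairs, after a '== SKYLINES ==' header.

== SKYLINES ==
[[28,12],[44,0]]
[[4,17],[6,0],[28,12],[44,0]]
[[4,17],[6,0],[8,14],[28,12],[44,0]]
[[4,17],[6,0],[8,14],[28,12],[44,4],[45,0]]
[[4,17],[6,0],[8,14],[28,12],[29,14],[45,0]]
[[4,17],[6,0],[8,14],[28,12],[29,14],[45,0]]
[[4,17],[6,0],[8,14],[28,12],[29,14],[45,0]]
[[4,17],[6,0],[8,14],[28,12],[29,14],[45,0]]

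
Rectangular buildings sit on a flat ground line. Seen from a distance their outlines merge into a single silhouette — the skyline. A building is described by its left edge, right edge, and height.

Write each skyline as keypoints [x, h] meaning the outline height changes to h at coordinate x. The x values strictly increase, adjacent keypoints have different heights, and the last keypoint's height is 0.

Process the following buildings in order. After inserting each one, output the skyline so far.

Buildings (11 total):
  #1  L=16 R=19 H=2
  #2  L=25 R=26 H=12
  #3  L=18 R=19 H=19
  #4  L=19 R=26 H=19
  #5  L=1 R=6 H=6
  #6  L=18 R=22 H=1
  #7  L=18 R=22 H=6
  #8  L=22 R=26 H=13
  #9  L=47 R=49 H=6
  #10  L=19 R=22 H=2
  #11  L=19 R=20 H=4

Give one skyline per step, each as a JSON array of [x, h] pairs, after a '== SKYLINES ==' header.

== SKYLINES ==
[[16,2],[19,0]]
[[16,2],[19,0],[25,12],[26,0]]
[[16,2],[18,19],[19,0],[25,12],[26,0]]
[[16,2],[18,19],[26,0]]
[[1,6],[6,0],[16,2],[18,19],[26,0]]
[[1,6],[6,0],[16,2],[18,19],[26,0]]
[[1,6],[6,0],[16,2],[18,19],[26,0]]
[[1,6],[6,0],[16,2],[18,19],[26,0]]
[[1,6],[6,0],[16,2],[18,19],[26,0],[47,6],[49,0]]
[[1,6],[6,0],[16,2],[18,19],[26,0],[47,6],[49,0]]
[[1,6],[6,0],[16,2],[18,19],[26,0],[47,6],[49,0]]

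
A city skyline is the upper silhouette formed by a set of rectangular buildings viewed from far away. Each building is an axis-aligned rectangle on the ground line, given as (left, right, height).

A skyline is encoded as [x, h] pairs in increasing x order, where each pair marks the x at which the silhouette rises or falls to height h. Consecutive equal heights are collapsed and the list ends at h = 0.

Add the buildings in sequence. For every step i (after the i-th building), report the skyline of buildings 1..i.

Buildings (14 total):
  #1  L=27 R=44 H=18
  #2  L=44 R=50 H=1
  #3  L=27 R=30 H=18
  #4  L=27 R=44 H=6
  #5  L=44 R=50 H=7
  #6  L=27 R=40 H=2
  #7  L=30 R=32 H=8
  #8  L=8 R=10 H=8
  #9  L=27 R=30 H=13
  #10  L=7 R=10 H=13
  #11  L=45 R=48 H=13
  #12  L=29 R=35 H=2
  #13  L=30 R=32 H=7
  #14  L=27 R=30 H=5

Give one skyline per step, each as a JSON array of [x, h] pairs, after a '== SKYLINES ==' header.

== SKYLINES ==
[[27,18],[44,0]]
[[27,18],[44,1],[50,0]]
[[27,18],[44,1],[50,0]]
[[27,18],[44,1],[50,0]]
[[27,18],[44,7],[50,0]]
[[27,18],[44,7],[50,0]]
[[27,18],[44,7],[50,0]]
[[8,8],[10,0],[27,18],[44,7],[50,0]]
[[8,8],[10,0],[27,18],[44,7],[50,0]]
[[7,13],[10,0],[27,18],[44,7],[50,0]]
[[7,13],[10,0],[27,18],[44,7],[45,13],[48,7],[50,0]]
[[7,13],[10,0],[27,18],[44,7],[45,13],[48,7],[50,0]]
[[7,13],[10,0],[27,18],[44,7],[45,13],[48,7],[50,0]]
[[7,13],[10,0],[27,18],[44,7],[45,13],[48,7],[50,0]]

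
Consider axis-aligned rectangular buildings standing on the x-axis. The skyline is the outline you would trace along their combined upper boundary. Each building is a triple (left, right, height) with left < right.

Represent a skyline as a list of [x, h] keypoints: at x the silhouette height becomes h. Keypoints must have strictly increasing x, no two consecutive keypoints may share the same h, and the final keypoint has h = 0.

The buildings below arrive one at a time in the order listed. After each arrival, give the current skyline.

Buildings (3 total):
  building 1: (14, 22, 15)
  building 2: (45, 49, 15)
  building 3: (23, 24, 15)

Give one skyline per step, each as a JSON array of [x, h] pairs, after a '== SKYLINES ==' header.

== SKYLINES ==
[[14,15],[22,0]]
[[14,15],[22,0],[45,15],[49,0]]
[[14,15],[22,0],[23,15],[24,0],[45,15],[49,0]]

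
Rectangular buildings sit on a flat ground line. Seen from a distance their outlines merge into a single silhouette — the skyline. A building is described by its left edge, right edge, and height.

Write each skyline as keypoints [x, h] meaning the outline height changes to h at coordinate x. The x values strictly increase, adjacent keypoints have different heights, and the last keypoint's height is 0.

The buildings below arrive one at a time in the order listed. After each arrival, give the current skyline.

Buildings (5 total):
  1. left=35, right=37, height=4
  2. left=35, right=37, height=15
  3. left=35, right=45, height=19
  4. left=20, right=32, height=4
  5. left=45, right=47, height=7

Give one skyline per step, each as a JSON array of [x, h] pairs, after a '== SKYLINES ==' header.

== SKYLINES ==
[[35,4],[37,0]]
[[35,15],[37,0]]
[[35,19],[45,0]]
[[20,4],[32,0],[35,19],[45,0]]
[[20,4],[32,0],[35,19],[45,7],[47,0]]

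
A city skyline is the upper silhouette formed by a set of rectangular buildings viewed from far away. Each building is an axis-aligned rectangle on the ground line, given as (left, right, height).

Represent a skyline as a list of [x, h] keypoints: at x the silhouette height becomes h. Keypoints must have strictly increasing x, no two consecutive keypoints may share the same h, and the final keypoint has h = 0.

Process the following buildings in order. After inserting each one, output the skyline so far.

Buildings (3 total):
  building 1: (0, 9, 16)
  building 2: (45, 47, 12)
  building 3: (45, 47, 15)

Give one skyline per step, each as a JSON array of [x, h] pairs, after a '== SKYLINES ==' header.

== SKYLINES ==
[[0,16],[9,0]]
[[0,16],[9,0],[45,12],[47,0]]
[[0,16],[9,0],[45,15],[47,0]]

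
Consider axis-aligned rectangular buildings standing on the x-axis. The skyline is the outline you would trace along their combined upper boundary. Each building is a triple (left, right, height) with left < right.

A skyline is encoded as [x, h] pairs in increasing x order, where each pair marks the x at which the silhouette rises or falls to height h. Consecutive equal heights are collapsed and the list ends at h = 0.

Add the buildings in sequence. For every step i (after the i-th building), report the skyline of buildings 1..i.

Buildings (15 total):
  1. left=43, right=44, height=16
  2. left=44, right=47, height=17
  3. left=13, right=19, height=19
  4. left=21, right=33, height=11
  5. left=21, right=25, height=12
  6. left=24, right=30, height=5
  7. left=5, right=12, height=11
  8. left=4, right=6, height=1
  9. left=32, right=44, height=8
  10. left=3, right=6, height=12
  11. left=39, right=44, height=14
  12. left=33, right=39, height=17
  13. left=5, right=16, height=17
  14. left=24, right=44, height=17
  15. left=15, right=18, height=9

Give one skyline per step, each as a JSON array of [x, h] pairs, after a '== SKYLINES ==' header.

== SKYLINES ==
[[43,16],[44,0]]
[[43,16],[44,17],[47,0]]
[[13,19],[19,0],[43,16],[44,17],[47,0]]
[[13,19],[19,0],[21,11],[33,0],[43,16],[44,17],[47,0]]
[[13,19],[19,0],[21,12],[25,11],[33,0],[43,16],[44,17],[47,0]]
[[13,19],[19,0],[21,12],[25,11],[33,0],[43,16],[44,17],[47,0]]
[[5,11],[12,0],[13,19],[19,0],[21,12],[25,11],[33,0],[43,16],[44,17],[47,0]]
[[4,1],[5,11],[12,0],[13,19],[19,0],[21,12],[25,11],[33,0],[43,16],[44,17],[47,0]]
[[4,1],[5,11],[12,0],[13,19],[19,0],[21,12],[25,11],[33,8],[43,16],[44,17],[47,0]]
[[3,12],[6,11],[12,0],[13,19],[19,0],[21,12],[25,11],[33,8],[43,16],[44,17],[47,0]]
[[3,12],[6,11],[12,0],[13,19],[19,0],[21,12],[25,11],[33,8],[39,14],[43,16],[44,17],[47,0]]
[[3,12],[6,11],[12,0],[13,19],[19,0],[21,12],[25,11],[33,17],[39,14],[43,16],[44,17],[47,0]]
[[3,12],[5,17],[13,19],[19,0],[21,12],[25,11],[33,17],[39,14],[43,16],[44,17],[47,0]]
[[3,12],[5,17],[13,19],[19,0],[21,12],[24,17],[47,0]]
[[3,12],[5,17],[13,19],[19,0],[21,12],[24,17],[47,0]]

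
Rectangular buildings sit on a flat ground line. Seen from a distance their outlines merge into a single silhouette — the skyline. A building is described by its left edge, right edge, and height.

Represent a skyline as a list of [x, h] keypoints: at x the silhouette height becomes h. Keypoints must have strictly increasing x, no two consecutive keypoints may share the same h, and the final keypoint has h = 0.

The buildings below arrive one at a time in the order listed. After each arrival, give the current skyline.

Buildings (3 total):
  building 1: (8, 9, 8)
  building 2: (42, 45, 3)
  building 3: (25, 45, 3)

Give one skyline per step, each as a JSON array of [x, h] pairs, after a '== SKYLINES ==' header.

== SKYLINES ==
[[8,8],[9,0]]
[[8,8],[9,0],[42,3],[45,0]]
[[8,8],[9,0],[25,3],[45,0]]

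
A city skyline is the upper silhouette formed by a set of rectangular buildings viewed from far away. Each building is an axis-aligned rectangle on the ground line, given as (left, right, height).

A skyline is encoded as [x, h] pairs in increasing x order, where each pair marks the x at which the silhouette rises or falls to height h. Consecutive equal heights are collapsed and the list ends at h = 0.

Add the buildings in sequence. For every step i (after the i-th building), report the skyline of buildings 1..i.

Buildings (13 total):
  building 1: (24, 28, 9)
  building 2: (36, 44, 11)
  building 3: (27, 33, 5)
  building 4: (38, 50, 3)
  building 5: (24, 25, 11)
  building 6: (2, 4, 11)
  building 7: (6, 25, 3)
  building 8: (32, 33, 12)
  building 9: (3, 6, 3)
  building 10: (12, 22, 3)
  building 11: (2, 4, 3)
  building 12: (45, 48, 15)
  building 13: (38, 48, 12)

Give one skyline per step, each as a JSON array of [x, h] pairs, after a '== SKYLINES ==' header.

== SKYLINES ==
[[24,9],[28,0]]
[[24,9],[28,0],[36,11],[44,0]]
[[24,9],[28,5],[33,0],[36,11],[44,0]]
[[24,9],[28,5],[33,0],[36,11],[44,3],[50,0]]
[[24,11],[25,9],[28,5],[33,0],[36,11],[44,3],[50,0]]
[[2,11],[4,0],[24,11],[25,9],[28,5],[33,0],[36,11],[44,3],[50,0]]
[[2,11],[4,0],[6,3],[24,11],[25,9],[28,5],[33,0],[36,11],[44,3],[50,0]]
[[2,11],[4,0],[6,3],[24,11],[25,9],[28,5],[32,12],[33,0],[36,11],[44,3],[50,0]]
[[2,11],[4,3],[24,11],[25,9],[28,5],[32,12],[33,0],[36,11],[44,3],[50,0]]
[[2,11],[4,3],[24,11],[25,9],[28,5],[32,12],[33,0],[36,11],[44,3],[50,0]]
[[2,11],[4,3],[24,11],[25,9],[28,5],[32,12],[33,0],[36,11],[44,3],[50,0]]
[[2,11],[4,3],[24,11],[25,9],[28,5],[32,12],[33,0],[36,11],[44,3],[45,15],[48,3],[50,0]]
[[2,11],[4,3],[24,11],[25,9],[28,5],[32,12],[33,0],[36,11],[38,12],[45,15],[48,3],[50,0]]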